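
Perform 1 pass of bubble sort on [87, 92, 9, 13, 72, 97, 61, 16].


Initial: [87, 92, 9, 13, 72, 97, 61, 16]
Pass 1: [87, 9, 13, 72, 92, 61, 16, 97] (5 swaps)

After 1 pass: [87, 9, 13, 72, 92, 61, 16, 97]


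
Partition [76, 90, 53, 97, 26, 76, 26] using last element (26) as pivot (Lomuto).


Pivot: 26
  26 <= 26: swap -> [26, 90, 53, 97, 76, 76, 26]
Place pivot at 1: [26, 26, 53, 97, 76, 76, 90]

Partitioned: [26, 26, 53, 97, 76, 76, 90]


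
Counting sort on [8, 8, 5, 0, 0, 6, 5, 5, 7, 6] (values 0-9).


Input: [8, 8, 5, 0, 0, 6, 5, 5, 7, 6]
Counts: [2, 0, 0, 0, 0, 3, 2, 1, 2, 0]

Sorted: [0, 0, 5, 5, 5, 6, 6, 7, 8, 8]


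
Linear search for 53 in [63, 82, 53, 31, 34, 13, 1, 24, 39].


i=0: 63!=53
i=1: 82!=53
i=2: 53==53 found!

Found at 2, 3 comps


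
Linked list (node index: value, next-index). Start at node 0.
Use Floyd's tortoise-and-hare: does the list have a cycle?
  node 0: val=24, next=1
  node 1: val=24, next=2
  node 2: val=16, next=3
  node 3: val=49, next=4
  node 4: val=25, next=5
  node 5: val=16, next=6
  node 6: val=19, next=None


Floyd's tortoise (slow, +1) and hare (fast, +2):
  init: slow=0, fast=0
  step 1: slow=1, fast=2
  step 2: slow=2, fast=4
  step 3: slow=3, fast=6
  step 4: fast -> None, no cycle

Cycle: no


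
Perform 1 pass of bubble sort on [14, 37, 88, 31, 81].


Initial: [14, 37, 88, 31, 81]
Pass 1: [14, 37, 31, 81, 88] (2 swaps)

After 1 pass: [14, 37, 31, 81, 88]


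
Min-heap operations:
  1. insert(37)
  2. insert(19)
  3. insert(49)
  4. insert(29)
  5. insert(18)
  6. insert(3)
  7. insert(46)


insert(37) -> [37]
insert(19) -> [19, 37]
insert(49) -> [19, 37, 49]
insert(29) -> [19, 29, 49, 37]
insert(18) -> [18, 19, 49, 37, 29]
insert(3) -> [3, 19, 18, 37, 29, 49]
insert(46) -> [3, 19, 18, 37, 29, 49, 46]

Final heap: [3, 19, 18, 37, 29, 49, 46]


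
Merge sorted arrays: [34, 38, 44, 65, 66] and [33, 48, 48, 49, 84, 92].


Take 33 from B
Take 34 from A
Take 38 from A
Take 44 from A
Take 48 from B
Take 48 from B
Take 49 from B
Take 65 from A
Take 66 from A

Merged: [33, 34, 38, 44, 48, 48, 49, 65, 66, 84, 92]


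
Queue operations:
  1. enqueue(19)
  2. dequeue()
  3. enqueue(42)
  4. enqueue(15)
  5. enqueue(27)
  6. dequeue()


enqueue(19) -> [19]
dequeue()->19, []
enqueue(42) -> [42]
enqueue(15) -> [42, 15]
enqueue(27) -> [42, 15, 27]
dequeue()->42, [15, 27]

Final queue: [15, 27]


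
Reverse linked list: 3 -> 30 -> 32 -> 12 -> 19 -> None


Step 1: curr=3, set curr.next=prev(None) | reversed so far: 3
Step 2: curr=30, set curr.next=prev(3) | reversed so far: 30 -> 3
Step 3: curr=32, set curr.next=prev(30) | reversed so far: 32 -> 30 -> 3
Step 4: curr=12, set curr.next=prev(32) | reversed so far: 12 -> 32 -> 30 -> 3
Step 5: curr=19, set curr.next=prev(12) | reversed so far: 19 -> 12 -> 32 -> 30 -> 3

19 -> 12 -> 32 -> 30 -> 3 -> None


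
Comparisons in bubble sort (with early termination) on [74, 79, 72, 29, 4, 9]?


Algorithm: bubble sort (with early termination)
Input: [74, 79, 72, 29, 4, 9]
Sorted: [4, 9, 29, 72, 74, 79]

15


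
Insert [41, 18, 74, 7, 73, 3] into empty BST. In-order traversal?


Insert 41: root
Insert 18: L from 41
Insert 74: R from 41
Insert 7: L from 41 -> L from 18
Insert 73: R from 41 -> L from 74
Insert 3: L from 41 -> L from 18 -> L from 7

In-order: [3, 7, 18, 41, 73, 74]


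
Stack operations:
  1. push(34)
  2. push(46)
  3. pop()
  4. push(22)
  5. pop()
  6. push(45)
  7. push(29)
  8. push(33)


push(34) -> [34]
push(46) -> [34, 46]
pop()->46, [34]
push(22) -> [34, 22]
pop()->22, [34]
push(45) -> [34, 45]
push(29) -> [34, 45, 29]
push(33) -> [34, 45, 29, 33]

Final stack: [34, 45, 29, 33]


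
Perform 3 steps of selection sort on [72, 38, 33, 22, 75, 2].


Initial: [72, 38, 33, 22, 75, 2]
Step 1: min=2 at 5
  Swap: [2, 38, 33, 22, 75, 72]
Step 2: min=22 at 3
  Swap: [2, 22, 33, 38, 75, 72]
Step 3: min=33 at 2
  Swap: [2, 22, 33, 38, 75, 72]

After 3 steps: [2, 22, 33, 38, 75, 72]


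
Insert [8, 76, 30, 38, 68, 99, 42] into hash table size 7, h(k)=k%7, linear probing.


Insert 8: h=1 -> slot 1
Insert 76: h=6 -> slot 6
Insert 30: h=2 -> slot 2
Insert 38: h=3 -> slot 3
Insert 68: h=5 -> slot 5
Insert 99: h=1, 3 probes -> slot 4
Insert 42: h=0 -> slot 0

Table: [42, 8, 30, 38, 99, 68, 76]


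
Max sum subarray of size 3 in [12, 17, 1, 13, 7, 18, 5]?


[0:3]: 30
[1:4]: 31
[2:5]: 21
[3:6]: 38
[4:7]: 30

Max: 38 at [3:6]


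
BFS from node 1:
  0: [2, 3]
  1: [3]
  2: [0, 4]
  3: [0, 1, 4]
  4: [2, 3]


Visit 1, enqueue [3]
Visit 3, enqueue [0, 4]
Visit 0, enqueue [2]
Visit 4, enqueue []
Visit 2, enqueue []

BFS order: [1, 3, 0, 4, 2]


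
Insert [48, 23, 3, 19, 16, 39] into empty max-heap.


Insert 48: [48]
Insert 23: [48, 23]
Insert 3: [48, 23, 3]
Insert 19: [48, 23, 3, 19]
Insert 16: [48, 23, 3, 19, 16]
Insert 39: [48, 23, 39, 19, 16, 3]

Final heap: [48, 23, 39, 19, 16, 3]


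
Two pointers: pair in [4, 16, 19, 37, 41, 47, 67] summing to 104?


lo=0(4)+hi=6(67)=71
lo=1(16)+hi=6(67)=83
lo=2(19)+hi=6(67)=86
lo=3(37)+hi=6(67)=104

Yes: 37+67=104


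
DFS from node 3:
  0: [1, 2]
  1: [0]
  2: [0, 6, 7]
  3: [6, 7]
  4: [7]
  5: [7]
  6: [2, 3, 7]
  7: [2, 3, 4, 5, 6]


Visit 3, push [7, 6]
Visit 6, push [7, 2]
Visit 2, push [7, 0]
Visit 0, push [1]
Visit 1, push []
Visit 7, push [5, 4]
Visit 4, push []
Visit 5, push []

DFS order: [3, 6, 2, 0, 1, 7, 4, 5]


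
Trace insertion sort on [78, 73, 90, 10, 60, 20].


Initial: [78, 73, 90, 10, 60, 20]
Insert 73: [73, 78, 90, 10, 60, 20]
Insert 90: [73, 78, 90, 10, 60, 20]
Insert 10: [10, 73, 78, 90, 60, 20]
Insert 60: [10, 60, 73, 78, 90, 20]
Insert 20: [10, 20, 60, 73, 78, 90]

Sorted: [10, 20, 60, 73, 78, 90]


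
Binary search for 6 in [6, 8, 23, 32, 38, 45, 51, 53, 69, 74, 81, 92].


Step 1: lo=0, hi=11, mid=5, val=45
Step 2: lo=0, hi=4, mid=2, val=23
Step 3: lo=0, hi=1, mid=0, val=6

Found at index 0


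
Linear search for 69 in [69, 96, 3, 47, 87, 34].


i=0: 69==69 found!

Found at 0, 1 comps


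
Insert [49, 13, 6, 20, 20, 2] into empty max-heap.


Insert 49: [49]
Insert 13: [49, 13]
Insert 6: [49, 13, 6]
Insert 20: [49, 20, 6, 13]
Insert 20: [49, 20, 6, 13, 20]
Insert 2: [49, 20, 6, 13, 20, 2]

Final heap: [49, 20, 6, 13, 20, 2]


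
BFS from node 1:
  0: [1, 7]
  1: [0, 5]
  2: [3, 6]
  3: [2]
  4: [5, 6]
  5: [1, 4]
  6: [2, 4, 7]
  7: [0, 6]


Visit 1, enqueue [0, 5]
Visit 0, enqueue [7]
Visit 5, enqueue [4]
Visit 7, enqueue [6]
Visit 4, enqueue []
Visit 6, enqueue [2]
Visit 2, enqueue [3]
Visit 3, enqueue []

BFS order: [1, 0, 5, 7, 4, 6, 2, 3]


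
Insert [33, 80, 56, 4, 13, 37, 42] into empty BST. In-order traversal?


Insert 33: root
Insert 80: R from 33
Insert 56: R from 33 -> L from 80
Insert 4: L from 33
Insert 13: L from 33 -> R from 4
Insert 37: R from 33 -> L from 80 -> L from 56
Insert 42: R from 33 -> L from 80 -> L from 56 -> R from 37

In-order: [4, 13, 33, 37, 42, 56, 80]


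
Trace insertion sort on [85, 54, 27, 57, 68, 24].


Initial: [85, 54, 27, 57, 68, 24]
Insert 54: [54, 85, 27, 57, 68, 24]
Insert 27: [27, 54, 85, 57, 68, 24]
Insert 57: [27, 54, 57, 85, 68, 24]
Insert 68: [27, 54, 57, 68, 85, 24]
Insert 24: [24, 27, 54, 57, 68, 85]

Sorted: [24, 27, 54, 57, 68, 85]


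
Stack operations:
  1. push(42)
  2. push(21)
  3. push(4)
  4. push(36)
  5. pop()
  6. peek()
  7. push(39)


push(42) -> [42]
push(21) -> [42, 21]
push(4) -> [42, 21, 4]
push(36) -> [42, 21, 4, 36]
pop()->36, [42, 21, 4]
peek()->4
push(39) -> [42, 21, 4, 39]

Final stack: [42, 21, 4, 39]


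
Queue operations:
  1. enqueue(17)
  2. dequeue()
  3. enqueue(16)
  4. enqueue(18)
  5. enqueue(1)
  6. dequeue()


enqueue(17) -> [17]
dequeue()->17, []
enqueue(16) -> [16]
enqueue(18) -> [16, 18]
enqueue(1) -> [16, 18, 1]
dequeue()->16, [18, 1]

Final queue: [18, 1]


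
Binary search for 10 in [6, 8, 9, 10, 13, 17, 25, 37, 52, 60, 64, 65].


Step 1: lo=0, hi=11, mid=5, val=17
Step 2: lo=0, hi=4, mid=2, val=9
Step 3: lo=3, hi=4, mid=3, val=10

Found at index 3


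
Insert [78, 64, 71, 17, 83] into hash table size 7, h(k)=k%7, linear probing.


Insert 78: h=1 -> slot 1
Insert 64: h=1, 1 probes -> slot 2
Insert 71: h=1, 2 probes -> slot 3
Insert 17: h=3, 1 probes -> slot 4
Insert 83: h=6 -> slot 6

Table: [None, 78, 64, 71, 17, None, 83]


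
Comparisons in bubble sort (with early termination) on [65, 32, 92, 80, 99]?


Algorithm: bubble sort (with early termination)
Input: [65, 32, 92, 80, 99]
Sorted: [32, 65, 80, 92, 99]

7


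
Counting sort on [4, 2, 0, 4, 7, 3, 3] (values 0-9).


Input: [4, 2, 0, 4, 7, 3, 3]
Counts: [1, 0, 1, 2, 2, 0, 0, 1, 0, 0]

Sorted: [0, 2, 3, 3, 4, 4, 7]


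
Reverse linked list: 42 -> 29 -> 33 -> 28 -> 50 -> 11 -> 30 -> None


Step 1: curr=42, set curr.next=prev(None) | reversed so far: 42
Step 2: curr=29, set curr.next=prev(42) | reversed so far: 29 -> 42
Step 3: curr=33, set curr.next=prev(29) | reversed so far: 33 -> 29 -> 42
Step 4: curr=28, set curr.next=prev(33) | reversed so far: 28 -> 33 -> 29 -> 42
Step 5: curr=50, set curr.next=prev(28) | reversed so far: 50 -> 28 -> 33 -> 29 -> 42
Step 6: curr=11, set curr.next=prev(50) | reversed so far: 11 -> 50 -> 28 -> 33 -> 29 -> 42
Step 7: curr=30, set curr.next=prev(11) | reversed so far: 30 -> 11 -> 50 -> 28 -> 33 -> 29 -> 42

30 -> 11 -> 50 -> 28 -> 33 -> 29 -> 42 -> None


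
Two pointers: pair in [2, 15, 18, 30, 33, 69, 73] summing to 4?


lo=0(2)+hi=6(73)=75
lo=0(2)+hi=5(69)=71
lo=0(2)+hi=4(33)=35
lo=0(2)+hi=3(30)=32
lo=0(2)+hi=2(18)=20
lo=0(2)+hi=1(15)=17

No pair found


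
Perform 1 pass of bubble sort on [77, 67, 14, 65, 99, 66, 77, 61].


Initial: [77, 67, 14, 65, 99, 66, 77, 61]
Pass 1: [67, 14, 65, 77, 66, 77, 61, 99] (6 swaps)

After 1 pass: [67, 14, 65, 77, 66, 77, 61, 99]


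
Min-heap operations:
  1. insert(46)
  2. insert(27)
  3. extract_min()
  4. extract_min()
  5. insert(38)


insert(46) -> [46]
insert(27) -> [27, 46]
extract_min()->27, [46]
extract_min()->46, []
insert(38) -> [38]

Final heap: [38]


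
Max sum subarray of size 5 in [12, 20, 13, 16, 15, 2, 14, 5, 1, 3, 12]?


[0:5]: 76
[1:6]: 66
[2:7]: 60
[3:8]: 52
[4:9]: 37
[5:10]: 25
[6:11]: 35

Max: 76 at [0:5]


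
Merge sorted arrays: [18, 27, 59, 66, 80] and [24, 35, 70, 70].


Take 18 from A
Take 24 from B
Take 27 from A
Take 35 from B
Take 59 from A
Take 66 from A
Take 70 from B
Take 70 from B

Merged: [18, 24, 27, 35, 59, 66, 70, 70, 80]


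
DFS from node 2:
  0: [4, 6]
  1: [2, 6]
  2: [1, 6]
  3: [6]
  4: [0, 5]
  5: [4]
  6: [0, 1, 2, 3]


Visit 2, push [6, 1]
Visit 1, push [6]
Visit 6, push [3, 0]
Visit 0, push [4]
Visit 4, push [5]
Visit 5, push []
Visit 3, push []

DFS order: [2, 1, 6, 0, 4, 5, 3]


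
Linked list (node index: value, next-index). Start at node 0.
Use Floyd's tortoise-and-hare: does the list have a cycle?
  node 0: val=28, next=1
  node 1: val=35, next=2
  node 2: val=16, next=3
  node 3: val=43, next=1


Floyd's tortoise (slow, +1) and hare (fast, +2):
  init: slow=0, fast=0
  step 1: slow=1, fast=2
  step 2: slow=2, fast=1
  step 3: slow=3, fast=3
  slow == fast at node 3: cycle detected

Cycle: yes


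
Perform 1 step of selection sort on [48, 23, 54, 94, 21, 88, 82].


Initial: [48, 23, 54, 94, 21, 88, 82]
Step 1: min=21 at 4
  Swap: [21, 23, 54, 94, 48, 88, 82]

After 1 step: [21, 23, 54, 94, 48, 88, 82]


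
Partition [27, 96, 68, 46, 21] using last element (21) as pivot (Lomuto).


Pivot: 21
Place pivot at 0: [21, 96, 68, 46, 27]

Partitioned: [21, 96, 68, 46, 27]


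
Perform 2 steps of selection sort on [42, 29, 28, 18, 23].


Initial: [42, 29, 28, 18, 23]
Step 1: min=18 at 3
  Swap: [18, 29, 28, 42, 23]
Step 2: min=23 at 4
  Swap: [18, 23, 28, 42, 29]

After 2 steps: [18, 23, 28, 42, 29]


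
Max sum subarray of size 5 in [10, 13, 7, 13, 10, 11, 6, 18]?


[0:5]: 53
[1:6]: 54
[2:7]: 47
[3:8]: 58

Max: 58 at [3:8]


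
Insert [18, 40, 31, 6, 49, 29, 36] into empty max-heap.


Insert 18: [18]
Insert 40: [40, 18]
Insert 31: [40, 18, 31]
Insert 6: [40, 18, 31, 6]
Insert 49: [49, 40, 31, 6, 18]
Insert 29: [49, 40, 31, 6, 18, 29]
Insert 36: [49, 40, 36, 6, 18, 29, 31]

Final heap: [49, 40, 36, 6, 18, 29, 31]


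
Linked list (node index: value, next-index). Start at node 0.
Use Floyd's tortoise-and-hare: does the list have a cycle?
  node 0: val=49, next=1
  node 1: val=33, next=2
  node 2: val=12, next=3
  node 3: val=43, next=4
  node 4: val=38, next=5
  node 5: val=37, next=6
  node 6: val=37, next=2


Floyd's tortoise (slow, +1) and hare (fast, +2):
  init: slow=0, fast=0
  step 1: slow=1, fast=2
  step 2: slow=2, fast=4
  step 3: slow=3, fast=6
  step 4: slow=4, fast=3
  step 5: slow=5, fast=5
  slow == fast at node 5: cycle detected

Cycle: yes


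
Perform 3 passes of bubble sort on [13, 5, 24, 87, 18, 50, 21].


Initial: [13, 5, 24, 87, 18, 50, 21]
Pass 1: [5, 13, 24, 18, 50, 21, 87] (4 swaps)
Pass 2: [5, 13, 18, 24, 21, 50, 87] (2 swaps)
Pass 3: [5, 13, 18, 21, 24, 50, 87] (1 swaps)

After 3 passes: [5, 13, 18, 21, 24, 50, 87]


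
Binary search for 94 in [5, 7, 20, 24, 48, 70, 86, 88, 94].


Step 1: lo=0, hi=8, mid=4, val=48
Step 2: lo=5, hi=8, mid=6, val=86
Step 3: lo=7, hi=8, mid=7, val=88
Step 4: lo=8, hi=8, mid=8, val=94

Found at index 8


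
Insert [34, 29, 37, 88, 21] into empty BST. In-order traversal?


Insert 34: root
Insert 29: L from 34
Insert 37: R from 34
Insert 88: R from 34 -> R from 37
Insert 21: L from 34 -> L from 29

In-order: [21, 29, 34, 37, 88]


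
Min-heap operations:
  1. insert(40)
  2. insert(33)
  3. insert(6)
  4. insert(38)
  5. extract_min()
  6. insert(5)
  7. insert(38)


insert(40) -> [40]
insert(33) -> [33, 40]
insert(6) -> [6, 40, 33]
insert(38) -> [6, 38, 33, 40]
extract_min()->6, [33, 38, 40]
insert(5) -> [5, 33, 40, 38]
insert(38) -> [5, 33, 40, 38, 38]

Final heap: [5, 33, 40, 38, 38]


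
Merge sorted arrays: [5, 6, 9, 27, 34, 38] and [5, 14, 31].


Take 5 from A
Take 5 from B
Take 6 from A
Take 9 from A
Take 14 from B
Take 27 from A
Take 31 from B

Merged: [5, 5, 6, 9, 14, 27, 31, 34, 38]


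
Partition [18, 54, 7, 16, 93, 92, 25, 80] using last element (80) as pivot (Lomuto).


Pivot: 80
  18 <= 80: advance i (no swap)
  54 <= 80: advance i (no swap)
  7 <= 80: advance i (no swap)
  16 <= 80: advance i (no swap)
  25 <= 80: swap -> [18, 54, 7, 16, 25, 92, 93, 80]
Place pivot at 5: [18, 54, 7, 16, 25, 80, 93, 92]

Partitioned: [18, 54, 7, 16, 25, 80, 93, 92]


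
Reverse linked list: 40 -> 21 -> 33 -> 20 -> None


Step 1: curr=40, set curr.next=prev(None) | reversed so far: 40
Step 2: curr=21, set curr.next=prev(40) | reversed so far: 21 -> 40
Step 3: curr=33, set curr.next=prev(21) | reversed so far: 33 -> 21 -> 40
Step 4: curr=20, set curr.next=prev(33) | reversed so far: 20 -> 33 -> 21 -> 40

20 -> 33 -> 21 -> 40 -> None


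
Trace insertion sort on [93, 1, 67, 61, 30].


Initial: [93, 1, 67, 61, 30]
Insert 1: [1, 93, 67, 61, 30]
Insert 67: [1, 67, 93, 61, 30]
Insert 61: [1, 61, 67, 93, 30]
Insert 30: [1, 30, 61, 67, 93]

Sorted: [1, 30, 61, 67, 93]


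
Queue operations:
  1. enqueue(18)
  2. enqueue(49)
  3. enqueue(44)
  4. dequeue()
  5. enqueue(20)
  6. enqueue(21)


enqueue(18) -> [18]
enqueue(49) -> [18, 49]
enqueue(44) -> [18, 49, 44]
dequeue()->18, [49, 44]
enqueue(20) -> [49, 44, 20]
enqueue(21) -> [49, 44, 20, 21]

Final queue: [49, 44, 20, 21]


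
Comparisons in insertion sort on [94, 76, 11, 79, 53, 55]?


Algorithm: insertion sort
Input: [94, 76, 11, 79, 53, 55]
Sorted: [11, 53, 55, 76, 79, 94]

13


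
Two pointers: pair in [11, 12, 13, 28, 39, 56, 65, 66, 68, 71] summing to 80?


lo=0(11)+hi=9(71)=82
lo=0(11)+hi=8(68)=79
lo=1(12)+hi=8(68)=80

Yes: 12+68=80


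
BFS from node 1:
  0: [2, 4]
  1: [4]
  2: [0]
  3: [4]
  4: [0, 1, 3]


Visit 1, enqueue [4]
Visit 4, enqueue [0, 3]
Visit 0, enqueue [2]
Visit 3, enqueue []
Visit 2, enqueue []

BFS order: [1, 4, 0, 3, 2]


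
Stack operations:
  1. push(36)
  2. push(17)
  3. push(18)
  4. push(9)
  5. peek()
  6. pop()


push(36) -> [36]
push(17) -> [36, 17]
push(18) -> [36, 17, 18]
push(9) -> [36, 17, 18, 9]
peek()->9
pop()->9, [36, 17, 18]

Final stack: [36, 17, 18]


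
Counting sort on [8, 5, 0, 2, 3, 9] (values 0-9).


Input: [8, 5, 0, 2, 3, 9]
Counts: [1, 0, 1, 1, 0, 1, 0, 0, 1, 1]

Sorted: [0, 2, 3, 5, 8, 9]


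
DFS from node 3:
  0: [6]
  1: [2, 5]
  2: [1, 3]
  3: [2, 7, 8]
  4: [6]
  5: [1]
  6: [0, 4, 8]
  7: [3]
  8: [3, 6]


Visit 3, push [8, 7, 2]
Visit 2, push [1]
Visit 1, push [5]
Visit 5, push []
Visit 7, push []
Visit 8, push [6]
Visit 6, push [4, 0]
Visit 0, push []
Visit 4, push []

DFS order: [3, 2, 1, 5, 7, 8, 6, 0, 4]


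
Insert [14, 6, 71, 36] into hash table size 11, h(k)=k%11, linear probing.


Insert 14: h=3 -> slot 3
Insert 6: h=6 -> slot 6
Insert 71: h=5 -> slot 5
Insert 36: h=3, 1 probes -> slot 4

Table: [None, None, None, 14, 36, 71, 6, None, None, None, None]


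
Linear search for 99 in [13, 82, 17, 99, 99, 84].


i=0: 13!=99
i=1: 82!=99
i=2: 17!=99
i=3: 99==99 found!

Found at 3, 4 comps


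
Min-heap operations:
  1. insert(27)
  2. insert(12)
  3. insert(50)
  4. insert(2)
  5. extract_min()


insert(27) -> [27]
insert(12) -> [12, 27]
insert(50) -> [12, 27, 50]
insert(2) -> [2, 12, 50, 27]
extract_min()->2, [12, 27, 50]

Final heap: [12, 27, 50]


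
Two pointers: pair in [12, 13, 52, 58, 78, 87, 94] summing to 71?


lo=0(12)+hi=6(94)=106
lo=0(12)+hi=5(87)=99
lo=0(12)+hi=4(78)=90
lo=0(12)+hi=3(58)=70
lo=1(13)+hi=3(58)=71

Yes: 13+58=71


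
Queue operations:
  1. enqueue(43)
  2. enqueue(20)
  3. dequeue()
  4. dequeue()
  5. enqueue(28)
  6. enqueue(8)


enqueue(43) -> [43]
enqueue(20) -> [43, 20]
dequeue()->43, [20]
dequeue()->20, []
enqueue(28) -> [28]
enqueue(8) -> [28, 8]

Final queue: [28, 8]


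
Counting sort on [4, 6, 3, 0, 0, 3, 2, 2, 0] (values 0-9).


Input: [4, 6, 3, 0, 0, 3, 2, 2, 0]
Counts: [3, 0, 2, 2, 1, 0, 1, 0, 0, 0]

Sorted: [0, 0, 0, 2, 2, 3, 3, 4, 6]


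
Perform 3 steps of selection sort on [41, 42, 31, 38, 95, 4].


Initial: [41, 42, 31, 38, 95, 4]
Step 1: min=4 at 5
  Swap: [4, 42, 31, 38, 95, 41]
Step 2: min=31 at 2
  Swap: [4, 31, 42, 38, 95, 41]
Step 3: min=38 at 3
  Swap: [4, 31, 38, 42, 95, 41]

After 3 steps: [4, 31, 38, 42, 95, 41]


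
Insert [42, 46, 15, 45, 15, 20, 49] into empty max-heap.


Insert 42: [42]
Insert 46: [46, 42]
Insert 15: [46, 42, 15]
Insert 45: [46, 45, 15, 42]
Insert 15: [46, 45, 15, 42, 15]
Insert 20: [46, 45, 20, 42, 15, 15]
Insert 49: [49, 45, 46, 42, 15, 15, 20]

Final heap: [49, 45, 46, 42, 15, 15, 20]


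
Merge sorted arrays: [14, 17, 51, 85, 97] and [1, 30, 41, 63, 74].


Take 1 from B
Take 14 from A
Take 17 from A
Take 30 from B
Take 41 from B
Take 51 from A
Take 63 from B
Take 74 from B

Merged: [1, 14, 17, 30, 41, 51, 63, 74, 85, 97]


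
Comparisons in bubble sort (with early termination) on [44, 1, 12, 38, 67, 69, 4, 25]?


Algorithm: bubble sort (with early termination)
Input: [44, 1, 12, 38, 67, 69, 4, 25]
Sorted: [1, 4, 12, 25, 38, 44, 67, 69]

27


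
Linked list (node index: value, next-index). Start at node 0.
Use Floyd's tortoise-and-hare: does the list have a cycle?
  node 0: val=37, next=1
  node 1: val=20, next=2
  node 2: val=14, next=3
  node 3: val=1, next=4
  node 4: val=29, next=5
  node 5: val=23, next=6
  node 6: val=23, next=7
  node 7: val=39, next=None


Floyd's tortoise (slow, +1) and hare (fast, +2):
  init: slow=0, fast=0
  step 1: slow=1, fast=2
  step 2: slow=2, fast=4
  step 3: slow=3, fast=6
  step 4: fast 6->7->None, no cycle

Cycle: no


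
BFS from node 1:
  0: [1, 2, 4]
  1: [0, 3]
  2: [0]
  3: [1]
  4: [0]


Visit 1, enqueue [0, 3]
Visit 0, enqueue [2, 4]
Visit 3, enqueue []
Visit 2, enqueue []
Visit 4, enqueue []

BFS order: [1, 0, 3, 2, 4]


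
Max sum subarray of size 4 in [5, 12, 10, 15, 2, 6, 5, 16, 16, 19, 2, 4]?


[0:4]: 42
[1:5]: 39
[2:6]: 33
[3:7]: 28
[4:8]: 29
[5:9]: 43
[6:10]: 56
[7:11]: 53
[8:12]: 41

Max: 56 at [6:10]


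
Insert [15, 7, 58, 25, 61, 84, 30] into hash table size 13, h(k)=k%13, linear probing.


Insert 15: h=2 -> slot 2
Insert 7: h=7 -> slot 7
Insert 58: h=6 -> slot 6
Insert 25: h=12 -> slot 12
Insert 61: h=9 -> slot 9
Insert 84: h=6, 2 probes -> slot 8
Insert 30: h=4 -> slot 4

Table: [None, None, 15, None, 30, None, 58, 7, 84, 61, None, None, 25]


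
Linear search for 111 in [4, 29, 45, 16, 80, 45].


i=0: 4!=111
i=1: 29!=111
i=2: 45!=111
i=3: 16!=111
i=4: 80!=111
i=5: 45!=111

Not found, 6 comps


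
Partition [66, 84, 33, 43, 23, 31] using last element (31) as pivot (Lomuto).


Pivot: 31
  23 <= 31: swap -> [23, 84, 33, 43, 66, 31]
Place pivot at 1: [23, 31, 33, 43, 66, 84]

Partitioned: [23, 31, 33, 43, 66, 84]


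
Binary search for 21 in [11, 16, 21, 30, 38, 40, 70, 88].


Step 1: lo=0, hi=7, mid=3, val=30
Step 2: lo=0, hi=2, mid=1, val=16
Step 3: lo=2, hi=2, mid=2, val=21

Found at index 2


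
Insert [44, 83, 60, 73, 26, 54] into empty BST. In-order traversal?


Insert 44: root
Insert 83: R from 44
Insert 60: R from 44 -> L from 83
Insert 73: R from 44 -> L from 83 -> R from 60
Insert 26: L from 44
Insert 54: R from 44 -> L from 83 -> L from 60

In-order: [26, 44, 54, 60, 73, 83]


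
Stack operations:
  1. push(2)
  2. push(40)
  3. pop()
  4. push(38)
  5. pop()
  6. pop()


push(2) -> [2]
push(40) -> [2, 40]
pop()->40, [2]
push(38) -> [2, 38]
pop()->38, [2]
pop()->2, []

Final stack: []


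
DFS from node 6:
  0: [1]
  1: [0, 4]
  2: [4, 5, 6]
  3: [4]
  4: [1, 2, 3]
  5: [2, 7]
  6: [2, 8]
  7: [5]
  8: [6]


Visit 6, push [8, 2]
Visit 2, push [5, 4]
Visit 4, push [3, 1]
Visit 1, push [0]
Visit 0, push []
Visit 3, push []
Visit 5, push [7]
Visit 7, push []
Visit 8, push []

DFS order: [6, 2, 4, 1, 0, 3, 5, 7, 8]


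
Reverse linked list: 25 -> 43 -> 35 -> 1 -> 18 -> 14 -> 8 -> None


Step 1: curr=25, set curr.next=prev(None) | reversed so far: 25
Step 2: curr=43, set curr.next=prev(25) | reversed so far: 43 -> 25
Step 3: curr=35, set curr.next=prev(43) | reversed so far: 35 -> 43 -> 25
Step 4: curr=1, set curr.next=prev(35) | reversed so far: 1 -> 35 -> 43 -> 25
Step 5: curr=18, set curr.next=prev(1) | reversed so far: 18 -> 1 -> 35 -> 43 -> 25
Step 6: curr=14, set curr.next=prev(18) | reversed so far: 14 -> 18 -> 1 -> 35 -> 43 -> 25
Step 7: curr=8, set curr.next=prev(14) | reversed so far: 8 -> 14 -> 18 -> 1 -> 35 -> 43 -> 25

8 -> 14 -> 18 -> 1 -> 35 -> 43 -> 25 -> None


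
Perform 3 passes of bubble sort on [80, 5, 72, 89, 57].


Initial: [80, 5, 72, 89, 57]
Pass 1: [5, 72, 80, 57, 89] (3 swaps)
Pass 2: [5, 72, 57, 80, 89] (1 swaps)
Pass 3: [5, 57, 72, 80, 89] (1 swaps)

After 3 passes: [5, 57, 72, 80, 89]


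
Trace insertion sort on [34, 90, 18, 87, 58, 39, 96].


Initial: [34, 90, 18, 87, 58, 39, 96]
Insert 90: [34, 90, 18, 87, 58, 39, 96]
Insert 18: [18, 34, 90, 87, 58, 39, 96]
Insert 87: [18, 34, 87, 90, 58, 39, 96]
Insert 58: [18, 34, 58, 87, 90, 39, 96]
Insert 39: [18, 34, 39, 58, 87, 90, 96]
Insert 96: [18, 34, 39, 58, 87, 90, 96]

Sorted: [18, 34, 39, 58, 87, 90, 96]


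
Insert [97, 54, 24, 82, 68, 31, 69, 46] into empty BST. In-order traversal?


Insert 97: root
Insert 54: L from 97
Insert 24: L from 97 -> L from 54
Insert 82: L from 97 -> R from 54
Insert 68: L from 97 -> R from 54 -> L from 82
Insert 31: L from 97 -> L from 54 -> R from 24
Insert 69: L from 97 -> R from 54 -> L from 82 -> R from 68
Insert 46: L from 97 -> L from 54 -> R from 24 -> R from 31

In-order: [24, 31, 46, 54, 68, 69, 82, 97]


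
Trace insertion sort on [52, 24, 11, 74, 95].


Initial: [52, 24, 11, 74, 95]
Insert 24: [24, 52, 11, 74, 95]
Insert 11: [11, 24, 52, 74, 95]
Insert 74: [11, 24, 52, 74, 95]
Insert 95: [11, 24, 52, 74, 95]

Sorted: [11, 24, 52, 74, 95]


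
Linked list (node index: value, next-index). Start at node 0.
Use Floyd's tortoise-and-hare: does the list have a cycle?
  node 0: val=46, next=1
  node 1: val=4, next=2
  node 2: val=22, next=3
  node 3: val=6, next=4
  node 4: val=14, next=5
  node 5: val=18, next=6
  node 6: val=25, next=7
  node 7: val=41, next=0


Floyd's tortoise (slow, +1) and hare (fast, +2):
  init: slow=0, fast=0
  step 1: slow=1, fast=2
  step 2: slow=2, fast=4
  step 3: slow=3, fast=6
  step 4: slow=4, fast=0
  step 5: slow=5, fast=2
  step 6: slow=6, fast=4
  step 7: slow=7, fast=6
  step 8: slow=0, fast=0
  slow == fast at node 0: cycle detected

Cycle: yes


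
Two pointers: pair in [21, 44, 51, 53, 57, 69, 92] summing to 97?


lo=0(21)+hi=6(92)=113
lo=0(21)+hi=5(69)=90
lo=1(44)+hi=5(69)=113
lo=1(44)+hi=4(57)=101
lo=1(44)+hi=3(53)=97

Yes: 44+53=97


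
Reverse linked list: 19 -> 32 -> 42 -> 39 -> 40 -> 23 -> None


Step 1: curr=19, set curr.next=prev(None) | reversed so far: 19
Step 2: curr=32, set curr.next=prev(19) | reversed so far: 32 -> 19
Step 3: curr=42, set curr.next=prev(32) | reversed so far: 42 -> 32 -> 19
Step 4: curr=39, set curr.next=prev(42) | reversed so far: 39 -> 42 -> 32 -> 19
Step 5: curr=40, set curr.next=prev(39) | reversed so far: 40 -> 39 -> 42 -> 32 -> 19
Step 6: curr=23, set curr.next=prev(40) | reversed so far: 23 -> 40 -> 39 -> 42 -> 32 -> 19

23 -> 40 -> 39 -> 42 -> 32 -> 19 -> None


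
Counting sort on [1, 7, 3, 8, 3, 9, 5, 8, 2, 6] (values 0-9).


Input: [1, 7, 3, 8, 3, 9, 5, 8, 2, 6]
Counts: [0, 1, 1, 2, 0, 1, 1, 1, 2, 1]

Sorted: [1, 2, 3, 3, 5, 6, 7, 8, 8, 9]


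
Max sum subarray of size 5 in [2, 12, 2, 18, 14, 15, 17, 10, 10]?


[0:5]: 48
[1:6]: 61
[2:7]: 66
[3:8]: 74
[4:9]: 66

Max: 74 at [3:8]


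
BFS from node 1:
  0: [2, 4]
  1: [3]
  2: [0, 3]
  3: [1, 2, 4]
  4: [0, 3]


Visit 1, enqueue [3]
Visit 3, enqueue [2, 4]
Visit 2, enqueue [0]
Visit 4, enqueue []
Visit 0, enqueue []

BFS order: [1, 3, 2, 4, 0]


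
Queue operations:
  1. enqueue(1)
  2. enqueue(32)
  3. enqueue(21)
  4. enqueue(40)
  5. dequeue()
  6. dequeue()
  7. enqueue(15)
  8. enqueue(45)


enqueue(1) -> [1]
enqueue(32) -> [1, 32]
enqueue(21) -> [1, 32, 21]
enqueue(40) -> [1, 32, 21, 40]
dequeue()->1, [32, 21, 40]
dequeue()->32, [21, 40]
enqueue(15) -> [21, 40, 15]
enqueue(45) -> [21, 40, 15, 45]

Final queue: [21, 40, 15, 45]


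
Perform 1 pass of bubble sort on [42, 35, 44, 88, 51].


Initial: [42, 35, 44, 88, 51]
Pass 1: [35, 42, 44, 51, 88] (2 swaps)

After 1 pass: [35, 42, 44, 51, 88]


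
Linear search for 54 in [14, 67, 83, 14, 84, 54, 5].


i=0: 14!=54
i=1: 67!=54
i=2: 83!=54
i=3: 14!=54
i=4: 84!=54
i=5: 54==54 found!

Found at 5, 6 comps


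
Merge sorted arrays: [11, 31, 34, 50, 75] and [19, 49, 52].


Take 11 from A
Take 19 from B
Take 31 from A
Take 34 from A
Take 49 from B
Take 50 from A
Take 52 from B

Merged: [11, 19, 31, 34, 49, 50, 52, 75]


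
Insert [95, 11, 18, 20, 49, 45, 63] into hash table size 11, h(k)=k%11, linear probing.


Insert 95: h=7 -> slot 7
Insert 11: h=0 -> slot 0
Insert 18: h=7, 1 probes -> slot 8
Insert 20: h=9 -> slot 9
Insert 49: h=5 -> slot 5
Insert 45: h=1 -> slot 1
Insert 63: h=8, 2 probes -> slot 10

Table: [11, 45, None, None, None, 49, None, 95, 18, 20, 63]


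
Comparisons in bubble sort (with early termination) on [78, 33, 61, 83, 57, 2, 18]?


Algorithm: bubble sort (with early termination)
Input: [78, 33, 61, 83, 57, 2, 18]
Sorted: [2, 18, 33, 57, 61, 78, 83]

21


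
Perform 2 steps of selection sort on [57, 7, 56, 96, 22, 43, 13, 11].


Initial: [57, 7, 56, 96, 22, 43, 13, 11]
Step 1: min=7 at 1
  Swap: [7, 57, 56, 96, 22, 43, 13, 11]
Step 2: min=11 at 7
  Swap: [7, 11, 56, 96, 22, 43, 13, 57]

After 2 steps: [7, 11, 56, 96, 22, 43, 13, 57]


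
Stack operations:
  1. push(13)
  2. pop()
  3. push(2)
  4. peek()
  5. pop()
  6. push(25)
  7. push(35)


push(13) -> [13]
pop()->13, []
push(2) -> [2]
peek()->2
pop()->2, []
push(25) -> [25]
push(35) -> [25, 35]

Final stack: [25, 35]


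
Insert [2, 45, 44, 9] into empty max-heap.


Insert 2: [2]
Insert 45: [45, 2]
Insert 44: [45, 2, 44]
Insert 9: [45, 9, 44, 2]

Final heap: [45, 9, 44, 2]


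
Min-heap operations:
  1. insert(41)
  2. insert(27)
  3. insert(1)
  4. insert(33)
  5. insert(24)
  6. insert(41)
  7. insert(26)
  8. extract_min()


insert(41) -> [41]
insert(27) -> [27, 41]
insert(1) -> [1, 41, 27]
insert(33) -> [1, 33, 27, 41]
insert(24) -> [1, 24, 27, 41, 33]
insert(41) -> [1, 24, 27, 41, 33, 41]
insert(26) -> [1, 24, 26, 41, 33, 41, 27]
extract_min()->1, [24, 27, 26, 41, 33, 41]

Final heap: [24, 27, 26, 41, 33, 41]


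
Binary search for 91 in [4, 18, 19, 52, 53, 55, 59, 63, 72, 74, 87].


Step 1: lo=0, hi=10, mid=5, val=55
Step 2: lo=6, hi=10, mid=8, val=72
Step 3: lo=9, hi=10, mid=9, val=74
Step 4: lo=10, hi=10, mid=10, val=87

Not found


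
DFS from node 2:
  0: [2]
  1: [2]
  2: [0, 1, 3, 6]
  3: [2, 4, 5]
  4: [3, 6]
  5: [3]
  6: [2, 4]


Visit 2, push [6, 3, 1, 0]
Visit 0, push []
Visit 1, push []
Visit 3, push [5, 4]
Visit 4, push [6]
Visit 6, push []
Visit 5, push []

DFS order: [2, 0, 1, 3, 4, 6, 5]


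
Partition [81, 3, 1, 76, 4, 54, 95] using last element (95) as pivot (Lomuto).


Pivot: 95
  81 <= 95: advance i (no swap)
  3 <= 95: advance i (no swap)
  1 <= 95: advance i (no swap)
  76 <= 95: advance i (no swap)
  4 <= 95: advance i (no swap)
  54 <= 95: advance i (no swap)
Place pivot at 6: [81, 3, 1, 76, 4, 54, 95]

Partitioned: [81, 3, 1, 76, 4, 54, 95]


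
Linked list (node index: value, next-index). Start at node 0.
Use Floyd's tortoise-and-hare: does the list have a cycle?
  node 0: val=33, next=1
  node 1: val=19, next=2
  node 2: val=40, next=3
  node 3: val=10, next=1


Floyd's tortoise (slow, +1) and hare (fast, +2):
  init: slow=0, fast=0
  step 1: slow=1, fast=2
  step 2: slow=2, fast=1
  step 3: slow=3, fast=3
  slow == fast at node 3: cycle detected

Cycle: yes


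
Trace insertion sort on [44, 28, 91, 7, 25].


Initial: [44, 28, 91, 7, 25]
Insert 28: [28, 44, 91, 7, 25]
Insert 91: [28, 44, 91, 7, 25]
Insert 7: [7, 28, 44, 91, 25]
Insert 25: [7, 25, 28, 44, 91]

Sorted: [7, 25, 28, 44, 91]


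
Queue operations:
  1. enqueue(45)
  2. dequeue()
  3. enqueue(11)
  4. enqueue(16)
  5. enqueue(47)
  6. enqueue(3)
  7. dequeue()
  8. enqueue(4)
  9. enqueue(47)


enqueue(45) -> [45]
dequeue()->45, []
enqueue(11) -> [11]
enqueue(16) -> [11, 16]
enqueue(47) -> [11, 16, 47]
enqueue(3) -> [11, 16, 47, 3]
dequeue()->11, [16, 47, 3]
enqueue(4) -> [16, 47, 3, 4]
enqueue(47) -> [16, 47, 3, 4, 47]

Final queue: [16, 47, 3, 4, 47]


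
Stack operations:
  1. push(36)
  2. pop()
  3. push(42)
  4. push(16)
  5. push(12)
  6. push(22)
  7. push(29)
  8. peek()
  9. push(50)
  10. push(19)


push(36) -> [36]
pop()->36, []
push(42) -> [42]
push(16) -> [42, 16]
push(12) -> [42, 16, 12]
push(22) -> [42, 16, 12, 22]
push(29) -> [42, 16, 12, 22, 29]
peek()->29
push(50) -> [42, 16, 12, 22, 29, 50]
push(19) -> [42, 16, 12, 22, 29, 50, 19]

Final stack: [42, 16, 12, 22, 29, 50, 19]


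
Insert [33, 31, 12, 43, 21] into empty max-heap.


Insert 33: [33]
Insert 31: [33, 31]
Insert 12: [33, 31, 12]
Insert 43: [43, 33, 12, 31]
Insert 21: [43, 33, 12, 31, 21]

Final heap: [43, 33, 12, 31, 21]


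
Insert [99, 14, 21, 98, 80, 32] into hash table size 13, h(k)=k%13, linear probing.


Insert 99: h=8 -> slot 8
Insert 14: h=1 -> slot 1
Insert 21: h=8, 1 probes -> slot 9
Insert 98: h=7 -> slot 7
Insert 80: h=2 -> slot 2
Insert 32: h=6 -> slot 6

Table: [None, 14, 80, None, None, None, 32, 98, 99, 21, None, None, None]


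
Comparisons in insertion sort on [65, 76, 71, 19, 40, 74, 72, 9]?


Algorithm: insertion sort
Input: [65, 76, 71, 19, 40, 74, 72, 9]
Sorted: [9, 19, 40, 65, 71, 72, 74, 76]

22


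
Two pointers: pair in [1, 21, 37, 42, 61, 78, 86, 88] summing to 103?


lo=0(1)+hi=7(88)=89
lo=1(21)+hi=7(88)=109
lo=1(21)+hi=6(86)=107
lo=1(21)+hi=5(78)=99
lo=2(37)+hi=5(78)=115
lo=2(37)+hi=4(61)=98
lo=3(42)+hi=4(61)=103

Yes: 42+61=103


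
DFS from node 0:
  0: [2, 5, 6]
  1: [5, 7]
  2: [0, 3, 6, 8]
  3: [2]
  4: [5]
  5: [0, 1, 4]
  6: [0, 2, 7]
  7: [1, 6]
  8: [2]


Visit 0, push [6, 5, 2]
Visit 2, push [8, 6, 3]
Visit 3, push []
Visit 6, push [7]
Visit 7, push [1]
Visit 1, push [5]
Visit 5, push [4]
Visit 4, push []
Visit 8, push []

DFS order: [0, 2, 3, 6, 7, 1, 5, 4, 8]


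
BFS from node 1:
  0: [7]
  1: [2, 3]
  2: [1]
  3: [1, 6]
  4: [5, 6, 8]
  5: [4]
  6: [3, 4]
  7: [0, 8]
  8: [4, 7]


Visit 1, enqueue [2, 3]
Visit 2, enqueue []
Visit 3, enqueue [6]
Visit 6, enqueue [4]
Visit 4, enqueue [5, 8]
Visit 5, enqueue []
Visit 8, enqueue [7]
Visit 7, enqueue [0]
Visit 0, enqueue []

BFS order: [1, 2, 3, 6, 4, 5, 8, 7, 0]


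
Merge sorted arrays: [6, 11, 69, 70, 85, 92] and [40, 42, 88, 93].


Take 6 from A
Take 11 from A
Take 40 from B
Take 42 from B
Take 69 from A
Take 70 from A
Take 85 from A
Take 88 from B
Take 92 from A

Merged: [6, 11, 40, 42, 69, 70, 85, 88, 92, 93]


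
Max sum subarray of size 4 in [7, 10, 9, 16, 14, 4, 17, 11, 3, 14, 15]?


[0:4]: 42
[1:5]: 49
[2:6]: 43
[3:7]: 51
[4:8]: 46
[5:9]: 35
[6:10]: 45
[7:11]: 43

Max: 51 at [3:7]


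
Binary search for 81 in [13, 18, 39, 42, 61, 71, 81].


Step 1: lo=0, hi=6, mid=3, val=42
Step 2: lo=4, hi=6, mid=5, val=71
Step 3: lo=6, hi=6, mid=6, val=81

Found at index 6


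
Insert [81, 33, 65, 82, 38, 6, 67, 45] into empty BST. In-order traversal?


Insert 81: root
Insert 33: L from 81
Insert 65: L from 81 -> R from 33
Insert 82: R from 81
Insert 38: L from 81 -> R from 33 -> L from 65
Insert 6: L from 81 -> L from 33
Insert 67: L from 81 -> R from 33 -> R from 65
Insert 45: L from 81 -> R from 33 -> L from 65 -> R from 38

In-order: [6, 33, 38, 45, 65, 67, 81, 82]


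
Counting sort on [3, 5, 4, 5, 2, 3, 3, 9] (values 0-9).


Input: [3, 5, 4, 5, 2, 3, 3, 9]
Counts: [0, 0, 1, 3, 1, 2, 0, 0, 0, 1]

Sorted: [2, 3, 3, 3, 4, 5, 5, 9]


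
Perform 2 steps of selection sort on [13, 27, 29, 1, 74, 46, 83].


Initial: [13, 27, 29, 1, 74, 46, 83]
Step 1: min=1 at 3
  Swap: [1, 27, 29, 13, 74, 46, 83]
Step 2: min=13 at 3
  Swap: [1, 13, 29, 27, 74, 46, 83]

After 2 steps: [1, 13, 29, 27, 74, 46, 83]


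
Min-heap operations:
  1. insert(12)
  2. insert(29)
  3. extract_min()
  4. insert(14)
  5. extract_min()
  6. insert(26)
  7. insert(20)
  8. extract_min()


insert(12) -> [12]
insert(29) -> [12, 29]
extract_min()->12, [29]
insert(14) -> [14, 29]
extract_min()->14, [29]
insert(26) -> [26, 29]
insert(20) -> [20, 29, 26]
extract_min()->20, [26, 29]

Final heap: [26, 29]


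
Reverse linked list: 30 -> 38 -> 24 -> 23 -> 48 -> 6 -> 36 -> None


Step 1: curr=30, set curr.next=prev(None) | reversed so far: 30
Step 2: curr=38, set curr.next=prev(30) | reversed so far: 38 -> 30
Step 3: curr=24, set curr.next=prev(38) | reversed so far: 24 -> 38 -> 30
Step 4: curr=23, set curr.next=prev(24) | reversed so far: 23 -> 24 -> 38 -> 30
Step 5: curr=48, set curr.next=prev(23) | reversed so far: 48 -> 23 -> 24 -> 38 -> 30
Step 6: curr=6, set curr.next=prev(48) | reversed so far: 6 -> 48 -> 23 -> 24 -> 38 -> 30
Step 7: curr=36, set curr.next=prev(6) | reversed so far: 36 -> 6 -> 48 -> 23 -> 24 -> 38 -> 30

36 -> 6 -> 48 -> 23 -> 24 -> 38 -> 30 -> None


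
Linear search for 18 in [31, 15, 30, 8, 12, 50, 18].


i=0: 31!=18
i=1: 15!=18
i=2: 30!=18
i=3: 8!=18
i=4: 12!=18
i=5: 50!=18
i=6: 18==18 found!

Found at 6, 7 comps


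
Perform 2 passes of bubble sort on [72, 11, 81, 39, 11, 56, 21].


Initial: [72, 11, 81, 39, 11, 56, 21]
Pass 1: [11, 72, 39, 11, 56, 21, 81] (5 swaps)
Pass 2: [11, 39, 11, 56, 21, 72, 81] (4 swaps)

After 2 passes: [11, 39, 11, 56, 21, 72, 81]


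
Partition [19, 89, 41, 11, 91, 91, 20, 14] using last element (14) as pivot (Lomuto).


Pivot: 14
  11 <= 14: swap -> [11, 89, 41, 19, 91, 91, 20, 14]
Place pivot at 1: [11, 14, 41, 19, 91, 91, 20, 89]

Partitioned: [11, 14, 41, 19, 91, 91, 20, 89]


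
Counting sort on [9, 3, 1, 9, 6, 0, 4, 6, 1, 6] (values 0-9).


Input: [9, 3, 1, 9, 6, 0, 4, 6, 1, 6]
Counts: [1, 2, 0, 1, 1, 0, 3, 0, 0, 2]

Sorted: [0, 1, 1, 3, 4, 6, 6, 6, 9, 9]


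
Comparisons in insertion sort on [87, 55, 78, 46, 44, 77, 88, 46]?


Algorithm: insertion sort
Input: [87, 55, 78, 46, 44, 77, 88, 46]
Sorted: [44, 46, 46, 55, 77, 78, 87, 88]

20


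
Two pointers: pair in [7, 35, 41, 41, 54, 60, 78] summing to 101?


lo=0(7)+hi=6(78)=85
lo=1(35)+hi=6(78)=113
lo=1(35)+hi=5(60)=95
lo=2(41)+hi=5(60)=101

Yes: 41+60=101


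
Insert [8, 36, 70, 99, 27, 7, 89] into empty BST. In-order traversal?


Insert 8: root
Insert 36: R from 8
Insert 70: R from 8 -> R from 36
Insert 99: R from 8 -> R from 36 -> R from 70
Insert 27: R from 8 -> L from 36
Insert 7: L from 8
Insert 89: R from 8 -> R from 36 -> R from 70 -> L from 99

In-order: [7, 8, 27, 36, 70, 89, 99]


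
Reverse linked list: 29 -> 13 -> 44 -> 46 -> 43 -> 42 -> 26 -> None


Step 1: curr=29, set curr.next=prev(None) | reversed so far: 29
Step 2: curr=13, set curr.next=prev(29) | reversed so far: 13 -> 29
Step 3: curr=44, set curr.next=prev(13) | reversed so far: 44 -> 13 -> 29
Step 4: curr=46, set curr.next=prev(44) | reversed so far: 46 -> 44 -> 13 -> 29
Step 5: curr=43, set curr.next=prev(46) | reversed so far: 43 -> 46 -> 44 -> 13 -> 29
Step 6: curr=42, set curr.next=prev(43) | reversed so far: 42 -> 43 -> 46 -> 44 -> 13 -> 29
Step 7: curr=26, set curr.next=prev(42) | reversed so far: 26 -> 42 -> 43 -> 46 -> 44 -> 13 -> 29

26 -> 42 -> 43 -> 46 -> 44 -> 13 -> 29 -> None


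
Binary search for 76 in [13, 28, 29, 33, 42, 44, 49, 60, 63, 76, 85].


Step 1: lo=0, hi=10, mid=5, val=44
Step 2: lo=6, hi=10, mid=8, val=63
Step 3: lo=9, hi=10, mid=9, val=76

Found at index 9


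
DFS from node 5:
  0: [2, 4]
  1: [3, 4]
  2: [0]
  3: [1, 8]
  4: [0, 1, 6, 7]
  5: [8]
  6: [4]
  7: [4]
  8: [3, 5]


Visit 5, push [8]
Visit 8, push [3]
Visit 3, push [1]
Visit 1, push [4]
Visit 4, push [7, 6, 0]
Visit 0, push [2]
Visit 2, push []
Visit 6, push []
Visit 7, push []

DFS order: [5, 8, 3, 1, 4, 0, 2, 6, 7]


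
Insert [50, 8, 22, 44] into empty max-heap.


Insert 50: [50]
Insert 8: [50, 8]
Insert 22: [50, 8, 22]
Insert 44: [50, 44, 22, 8]

Final heap: [50, 44, 22, 8]


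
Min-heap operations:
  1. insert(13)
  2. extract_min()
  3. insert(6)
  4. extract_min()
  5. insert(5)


insert(13) -> [13]
extract_min()->13, []
insert(6) -> [6]
extract_min()->6, []
insert(5) -> [5]

Final heap: [5]


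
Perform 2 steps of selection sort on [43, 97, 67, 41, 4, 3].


Initial: [43, 97, 67, 41, 4, 3]
Step 1: min=3 at 5
  Swap: [3, 97, 67, 41, 4, 43]
Step 2: min=4 at 4
  Swap: [3, 4, 67, 41, 97, 43]

After 2 steps: [3, 4, 67, 41, 97, 43]


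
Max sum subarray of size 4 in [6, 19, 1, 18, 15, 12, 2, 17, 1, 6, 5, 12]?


[0:4]: 44
[1:5]: 53
[2:6]: 46
[3:7]: 47
[4:8]: 46
[5:9]: 32
[6:10]: 26
[7:11]: 29
[8:12]: 24

Max: 53 at [1:5]


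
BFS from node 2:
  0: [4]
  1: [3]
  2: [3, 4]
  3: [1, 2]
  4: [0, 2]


Visit 2, enqueue [3, 4]
Visit 3, enqueue [1]
Visit 4, enqueue [0]
Visit 1, enqueue []
Visit 0, enqueue []

BFS order: [2, 3, 4, 1, 0]


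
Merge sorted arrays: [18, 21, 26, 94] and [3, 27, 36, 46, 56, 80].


Take 3 from B
Take 18 from A
Take 21 from A
Take 26 from A
Take 27 from B
Take 36 from B
Take 46 from B
Take 56 from B
Take 80 from B

Merged: [3, 18, 21, 26, 27, 36, 46, 56, 80, 94]


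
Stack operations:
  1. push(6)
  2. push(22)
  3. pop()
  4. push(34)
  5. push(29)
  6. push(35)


push(6) -> [6]
push(22) -> [6, 22]
pop()->22, [6]
push(34) -> [6, 34]
push(29) -> [6, 34, 29]
push(35) -> [6, 34, 29, 35]

Final stack: [6, 34, 29, 35]


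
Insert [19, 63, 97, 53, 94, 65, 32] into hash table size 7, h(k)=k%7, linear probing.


Insert 19: h=5 -> slot 5
Insert 63: h=0 -> slot 0
Insert 97: h=6 -> slot 6
Insert 53: h=4 -> slot 4
Insert 94: h=3 -> slot 3
Insert 65: h=2 -> slot 2
Insert 32: h=4, 4 probes -> slot 1

Table: [63, 32, 65, 94, 53, 19, 97]
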